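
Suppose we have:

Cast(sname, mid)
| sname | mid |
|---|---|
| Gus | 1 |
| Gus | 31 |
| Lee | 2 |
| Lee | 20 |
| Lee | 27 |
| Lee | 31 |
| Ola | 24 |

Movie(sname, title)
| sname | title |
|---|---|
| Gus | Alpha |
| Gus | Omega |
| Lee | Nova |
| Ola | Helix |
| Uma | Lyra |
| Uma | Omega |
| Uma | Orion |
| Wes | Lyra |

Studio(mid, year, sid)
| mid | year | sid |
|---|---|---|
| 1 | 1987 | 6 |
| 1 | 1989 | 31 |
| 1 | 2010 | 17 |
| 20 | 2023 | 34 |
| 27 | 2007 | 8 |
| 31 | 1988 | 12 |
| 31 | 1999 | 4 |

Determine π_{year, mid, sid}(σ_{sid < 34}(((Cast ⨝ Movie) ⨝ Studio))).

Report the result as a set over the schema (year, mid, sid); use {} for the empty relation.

Joining Cast and Movie on sname yields {(Gus, 1, Alpha), (Gus, 1, Omega), (Gus, 31, Alpha), (Gus, 31, Omega), (Lee, 2, Nova), (Lee, 20, Nova), (Lee, 27, Nova), (Lee, 31, Nova), (Ola, 24, Helix)}.
Joining (Cast ⨝ Movie) and Studio on mid yields {(Gus, 1, Alpha, 1987, 6), (Gus, 1, Alpha, 1989, 31), (Gus, 1, Alpha, 2010, 17), (Gus, 1, Omega, 1987, 6), (Gus, 1, Omega, 1989, 31), (Gus, 1, Omega, 2010, 17), (Gus, 31, Alpha, 1988, 12), (Gus, 31, Alpha, 1999, 4), (Gus, 31, Omega, 1988, 12), (Gus, 31, Omega, 1999, 4), (Lee, 20, Nova, 2023, 34), (Lee, 27, Nova, 2007, 8), (Lee, 31, Nova, 1988, 12), (Lee, 31, Nova, 1999, 4)}.
Selection sid < 34: {(Gus, 1, Alpha, 1987, 6), (Gus, 1, Alpha, 1989, 31), (Gus, 1, Alpha, 2010, 17), (Gus, 1, Omega, 1987, 6), (Gus, 1, Omega, 1989, 31), (Gus, 1, Omega, 2010, 17), (Gus, 31, Alpha, 1988, 12), (Gus, 31, Alpha, 1999, 4), (Gus, 31, Omega, 1988, 12), (Gus, 31, Omega, 1999, 4), (Lee, 27, Nova, 2007, 8), (Lee, 31, Nova, 1988, 12), (Lee, 31, Nova, 1999, 4)}
π[year, mid, sid]: project onto (year, mid, sid) (7 duplicate(s) eliminated) → {(1987, 1, 6), (1988, 31, 12), (1989, 1, 31), (1999, 31, 4), (2007, 27, 8), (2010, 1, 17)}

{(1987, 1, 6), (1988, 31, 12), (1989, 1, 31), (1999, 31, 4), (2007, 27, 8), (2010, 1, 17)}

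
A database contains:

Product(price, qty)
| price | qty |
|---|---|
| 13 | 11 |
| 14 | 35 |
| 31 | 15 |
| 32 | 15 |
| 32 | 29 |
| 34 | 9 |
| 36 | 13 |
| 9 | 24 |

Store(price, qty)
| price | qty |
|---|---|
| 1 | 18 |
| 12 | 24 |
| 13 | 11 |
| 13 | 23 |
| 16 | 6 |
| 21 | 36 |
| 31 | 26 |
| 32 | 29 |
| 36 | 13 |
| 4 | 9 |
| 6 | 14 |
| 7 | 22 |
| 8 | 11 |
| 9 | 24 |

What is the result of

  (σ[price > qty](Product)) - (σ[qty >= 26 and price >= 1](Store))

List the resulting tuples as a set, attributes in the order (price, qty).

Apply σ_{price > qty}; surviving tuples: {(13, 11), (31, 15), (32, 15), (32, 29), (34, 9), (36, 13)}
Apply σ_{qty >= 26 and price >= 1}; surviving tuples: {(21, 36), (31, 26), (32, 29)}
Taking the difference: {(13, 11), (31, 15), (32, 15), (34, 9), (36, 13)}

{(13, 11), (31, 15), (32, 15), (34, 9), (36, 13)}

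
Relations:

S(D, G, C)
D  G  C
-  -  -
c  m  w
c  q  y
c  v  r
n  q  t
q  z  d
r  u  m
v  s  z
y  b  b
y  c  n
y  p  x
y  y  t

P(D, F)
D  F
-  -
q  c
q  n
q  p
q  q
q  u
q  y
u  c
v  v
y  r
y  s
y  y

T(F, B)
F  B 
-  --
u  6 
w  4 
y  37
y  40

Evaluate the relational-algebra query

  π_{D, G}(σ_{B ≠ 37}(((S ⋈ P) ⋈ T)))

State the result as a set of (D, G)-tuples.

{(q, z), (y, b), (y, c), (y, p), (y, y)}

Joining S and P on D yields {(q, z, d, c), (q, z, d, n), (q, z, d, p), (q, z, d, q), (q, z, d, u), (q, z, d, y), (v, s, z, v), (y, b, b, r), (y, b, b, s), (y, b, b, y), (y, c, n, r), (y, c, n, s), (y, c, n, y), (y, p, x, r), (y, p, x, s), (y, p, x, y), (y, y, t, r), (y, y, t, s), (y, y, t, y)}.
Joining (S ⋈ P) and T on F yields {(q, z, d, u, 6), (q, z, d, y, 37), (q, z, d, y, 40), (y, b, b, y, 37), (y, b, b, y, 40), (y, c, n, y, 37), (y, c, n, y, 40), (y, p, x, y, 37), (y, p, x, y, 40), (y, y, t, y, 37), (y, y, t, y, 40)}.
Apply σ_{B ≠ 37}; surviving tuples: {(q, z, d, u, 6), (q, z, d, y, 40), (y, b, b, y, 40), (y, c, n, y, 40), (y, p, x, y, 40), (y, y, t, y, 40)}
Projecting to D, G (1 duplicate(s) eliminated): {(q, z), (y, b), (y, c), (y, p), (y, y)}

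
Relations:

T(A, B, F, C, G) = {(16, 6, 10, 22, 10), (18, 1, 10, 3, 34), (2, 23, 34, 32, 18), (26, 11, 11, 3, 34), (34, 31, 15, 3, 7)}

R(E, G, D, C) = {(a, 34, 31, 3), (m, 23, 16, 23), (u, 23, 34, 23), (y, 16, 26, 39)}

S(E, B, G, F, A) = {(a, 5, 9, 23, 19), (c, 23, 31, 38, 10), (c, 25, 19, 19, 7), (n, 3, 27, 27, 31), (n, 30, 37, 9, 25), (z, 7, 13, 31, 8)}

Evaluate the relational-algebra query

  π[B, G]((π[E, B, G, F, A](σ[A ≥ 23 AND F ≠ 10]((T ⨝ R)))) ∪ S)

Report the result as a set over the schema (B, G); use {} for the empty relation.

{(11, 34), (23, 31), (25, 19), (3, 27), (30, 37), (5, 9), (7, 13)}

Joining T and R on C, G yields {(18, 1, 10, 3, 34, a, 31), (26, 11, 11, 3, 34, a, 31)}.
Apply σ_{A ≥ 23 AND F ≠ 10}; surviving tuples: {(26, 11, 11, 3, 34, a, 31)}
Projecting to E, B, G, F, A: {(a, 11, 34, 11, 26)}
Union: {(a, 11, 34, 11, 26)} with {(a, 5, 9, 23, 19), (c, 23, 31, 38, 10), (c, 25, 19, 19, 7), (n, 3, 27, 27, 31), (n, 30, 37, 9, 25), (z, 7, 13, 31, 8)} → {(a, 11, 34, 11, 26), (a, 5, 9, 23, 19), (c, 23, 31, 38, 10), (c, 25, 19, 19, 7), (n, 3, 27, 27, 31), (n, 30, 37, 9, 25), (z, 7, 13, 31, 8)}
Projecting to B, G: {(11, 34), (23, 31), (25, 19), (3, 27), (30, 37), (5, 9), (7, 13)}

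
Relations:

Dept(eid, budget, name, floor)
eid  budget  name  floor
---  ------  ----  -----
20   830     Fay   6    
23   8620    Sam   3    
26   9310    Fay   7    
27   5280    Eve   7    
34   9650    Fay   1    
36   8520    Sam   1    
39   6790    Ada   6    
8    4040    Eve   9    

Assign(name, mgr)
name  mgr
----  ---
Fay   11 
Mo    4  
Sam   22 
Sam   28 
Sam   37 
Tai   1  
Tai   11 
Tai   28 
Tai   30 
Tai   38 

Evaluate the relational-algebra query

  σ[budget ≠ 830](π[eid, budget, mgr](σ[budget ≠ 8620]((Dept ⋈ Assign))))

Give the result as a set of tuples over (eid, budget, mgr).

{(26, 9310, 11), (34, 9650, 11), (36, 8520, 22), (36, 8520, 28), (36, 8520, 37)}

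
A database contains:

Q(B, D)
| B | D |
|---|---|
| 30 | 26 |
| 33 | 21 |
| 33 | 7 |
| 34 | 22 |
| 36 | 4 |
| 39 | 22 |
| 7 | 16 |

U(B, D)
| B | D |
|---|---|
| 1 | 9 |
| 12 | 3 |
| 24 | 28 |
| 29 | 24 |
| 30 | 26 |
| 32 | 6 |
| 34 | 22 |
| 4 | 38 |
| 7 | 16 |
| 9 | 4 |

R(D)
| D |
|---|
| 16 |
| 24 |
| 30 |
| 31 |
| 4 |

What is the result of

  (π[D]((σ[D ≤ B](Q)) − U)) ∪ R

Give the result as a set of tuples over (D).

Selection D ≤ B: {(30, 26), (33, 21), (33, 7), (34, 22), (36, 4), (39, 22)}
Taking the difference: {(33, 21), (33, 7), (36, 4), (39, 22)}
Keep only column(s) D: {21, 22, 4, 7}
Taking the union: {16, 21, 22, 24, 30, 31, 4, 7}

{16, 21, 22, 24, 30, 31, 4, 7}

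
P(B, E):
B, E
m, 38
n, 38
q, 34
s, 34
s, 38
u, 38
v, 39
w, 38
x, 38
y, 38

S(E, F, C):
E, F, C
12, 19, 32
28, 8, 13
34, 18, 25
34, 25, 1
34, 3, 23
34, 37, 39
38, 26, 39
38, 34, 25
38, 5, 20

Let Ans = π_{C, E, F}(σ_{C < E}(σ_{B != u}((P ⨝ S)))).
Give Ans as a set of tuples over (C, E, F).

{(1, 34, 25), (20, 38, 5), (23, 34, 3), (25, 34, 18), (25, 38, 34)}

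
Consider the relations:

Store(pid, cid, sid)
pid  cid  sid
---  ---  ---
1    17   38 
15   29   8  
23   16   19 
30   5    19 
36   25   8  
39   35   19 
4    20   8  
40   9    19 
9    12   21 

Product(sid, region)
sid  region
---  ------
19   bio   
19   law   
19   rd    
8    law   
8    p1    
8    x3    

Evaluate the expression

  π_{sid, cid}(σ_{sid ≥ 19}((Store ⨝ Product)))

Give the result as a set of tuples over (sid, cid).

{(19, 16), (19, 35), (19, 5), (19, 9)}

Store ⋈ Product (natural join on sid): {(15, 29, 8, law), (15, 29, 8, p1), (15, 29, 8, x3), (23, 16, 19, bio), (23, 16, 19, law), (23, 16, 19, rd), (30, 5, 19, bio), (30, 5, 19, law), (30, 5, 19, rd), (36, 25, 8, law), (36, 25, 8, p1), (36, 25, 8, x3), (39, 35, 19, bio), (39, 35, 19, law), (39, 35, 19, rd), (4, 20, 8, law), (4, 20, 8, p1), (4, 20, 8, x3), (40, 9, 19, bio), (40, 9, 19, law), (40, 9, 19, rd)}
Filtering on sid ≥ 19 leaves {(23, 16, 19, bio), (23, 16, 19, law), (23, 16, 19, rd), (30, 5, 19, bio), (30, 5, 19, law), (30, 5, 19, rd), (39, 35, 19, bio), (39, 35, 19, law), (39, 35, 19, rd), (40, 9, 19, bio), (40, 9, 19, law), (40, 9, 19, rd)}.
Projecting to sid, cid (8 duplicate(s) eliminated): {(19, 16), (19, 35), (19, 5), (19, 9)}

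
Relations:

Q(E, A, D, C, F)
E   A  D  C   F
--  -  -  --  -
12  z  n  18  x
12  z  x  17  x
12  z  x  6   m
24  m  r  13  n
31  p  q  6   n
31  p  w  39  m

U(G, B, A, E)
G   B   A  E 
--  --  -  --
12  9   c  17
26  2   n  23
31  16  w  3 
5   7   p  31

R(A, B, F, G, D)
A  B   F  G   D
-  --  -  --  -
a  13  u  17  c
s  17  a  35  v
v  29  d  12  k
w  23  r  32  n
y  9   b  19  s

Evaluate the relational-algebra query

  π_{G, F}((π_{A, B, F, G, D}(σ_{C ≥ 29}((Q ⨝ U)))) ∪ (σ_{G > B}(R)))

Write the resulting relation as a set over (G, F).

{(17, u), (19, b), (32, r), (35, a), (5, m)}

Natural join on E, A: {(31, p, q, 6, n, 5, 7), (31, p, w, 39, m, 5, 7)}
Apply σ_{C ≥ 29}; surviving tuples: {(31, p, w, 39, m, 5, 7)}
π[A, B, F, G, D]: project onto (A, B, F, G, D) → {(p, 7, m, 5, w)}
Apply σ_{G > B}; surviving tuples: {(a, 13, u, 17, c), (s, 17, a, 35, v), (w, 23, r, 32, n), (y, 9, b, 19, s)}
Taking the union: {(a, 13, u, 17, c), (p, 7, m, 5, w), (s, 17, a, 35, v), (w, 23, r, 32, n), (y, 9, b, 19, s)}
π[G, F]: project onto (G, F) → {(17, u), (19, b), (32, r), (35, a), (5, m)}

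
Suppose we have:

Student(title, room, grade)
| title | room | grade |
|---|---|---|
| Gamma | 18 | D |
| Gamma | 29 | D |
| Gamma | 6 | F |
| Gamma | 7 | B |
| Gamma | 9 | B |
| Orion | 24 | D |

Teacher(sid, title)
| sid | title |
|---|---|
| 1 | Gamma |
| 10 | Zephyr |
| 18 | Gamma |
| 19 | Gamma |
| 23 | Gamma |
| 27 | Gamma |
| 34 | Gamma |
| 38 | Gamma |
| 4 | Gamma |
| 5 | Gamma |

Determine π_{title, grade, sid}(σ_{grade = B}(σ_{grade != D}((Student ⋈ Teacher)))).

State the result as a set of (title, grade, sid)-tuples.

Natural join on title: {(Gamma, 18, D, 1), (Gamma, 18, D, 18), (Gamma, 18, D, 19), (Gamma, 18, D, 23), (Gamma, 18, D, 27), (Gamma, 18, D, 34), (Gamma, 18, D, 38), (Gamma, 18, D, 4), (Gamma, 18, D, 5), (Gamma, 29, D, 1), (Gamma, 29, D, 18), (Gamma, 29, D, 19), (Gamma, 29, D, 23), (Gamma, 29, D, 27), (Gamma, 29, D, 34), (Gamma, 29, D, 38), (Gamma, 29, D, 4), (Gamma, 29, D, 5), (Gamma, 6, F, 1), (Gamma, 6, F, 18), (Gamma, 6, F, 19), (Gamma, 6, F, 23), (Gamma, 6, F, 27), (Gamma, 6, F, 34), (Gamma, 6, F, 38), (Gamma, 6, F, 4), (Gamma, 6, F, 5), (Gamma, 7, B, 1), (Gamma, 7, B, 18), (Gamma, 7, B, 19), (Gamma, 7, B, 23), (Gamma, 7, B, 27), (Gamma, 7, B, 34), (Gamma, 7, B, 38), (Gamma, 7, B, 4), (Gamma, 7, B, 5), (Gamma, 9, B, 1), (Gamma, 9, B, 18), (Gamma, 9, B, 19), (Gamma, 9, B, 23), (Gamma, 9, B, 27), (Gamma, 9, B, 34), (Gamma, 9, B, 38), (Gamma, 9, B, 4), (Gamma, 9, B, 5)}
σ[grade != D]: keep tuples satisfying grade != D → {(Gamma, 6, F, 1), (Gamma, 6, F, 18), (Gamma, 6, F, 19), (Gamma, 6, F, 23), (Gamma, 6, F, 27), (Gamma, 6, F, 34), (Gamma, 6, F, 38), (Gamma, 6, F, 4), (Gamma, 6, F, 5), (Gamma, 7, B, 1), (Gamma, 7, B, 18), (Gamma, 7, B, 19), (Gamma, 7, B, 23), (Gamma, 7, B, 27), (Gamma, 7, B, 34), (Gamma, 7, B, 38), (Gamma, 7, B, 4), (Gamma, 7, B, 5), (Gamma, 9, B, 1), (Gamma, 9, B, 18), (Gamma, 9, B, 19), (Gamma, 9, B, 23), (Gamma, 9, B, 27), (Gamma, 9, B, 34), (Gamma, 9, B, 38), (Gamma, 9, B, 4), (Gamma, 9, B, 5)}
σ[grade = B]: keep tuples satisfying grade = B → {(Gamma, 7, B, 1), (Gamma, 7, B, 18), (Gamma, 7, B, 19), (Gamma, 7, B, 23), (Gamma, 7, B, 27), (Gamma, 7, B, 34), (Gamma, 7, B, 38), (Gamma, 7, B, 4), (Gamma, 7, B, 5), (Gamma, 9, B, 1), (Gamma, 9, B, 18), (Gamma, 9, B, 19), (Gamma, 9, B, 23), (Gamma, 9, B, 27), (Gamma, 9, B, 34), (Gamma, 9, B, 38), (Gamma, 9, B, 4), (Gamma, 9, B, 5)}
π[title, grade, sid]: project onto (title, grade, sid) (9 duplicate(s) eliminated) → {(Gamma, B, 1), (Gamma, B, 18), (Gamma, B, 19), (Gamma, B, 23), (Gamma, B, 27), (Gamma, B, 34), (Gamma, B, 38), (Gamma, B, 4), (Gamma, B, 5)}

{(Gamma, B, 1), (Gamma, B, 18), (Gamma, B, 19), (Gamma, B, 23), (Gamma, B, 27), (Gamma, B, 34), (Gamma, B, 38), (Gamma, B, 4), (Gamma, B, 5)}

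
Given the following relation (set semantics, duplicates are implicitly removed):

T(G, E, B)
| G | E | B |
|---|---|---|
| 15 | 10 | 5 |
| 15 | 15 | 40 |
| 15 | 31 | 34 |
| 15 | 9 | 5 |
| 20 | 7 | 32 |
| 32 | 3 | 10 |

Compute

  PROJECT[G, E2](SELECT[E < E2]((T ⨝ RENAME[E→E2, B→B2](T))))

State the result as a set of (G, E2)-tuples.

ρ[E→E2, B→B2]: schema becomes (G, E2, B2); tuples unchanged.
Joining T and RENAME[E→E2, B→B2](T) on G yields {(15, 10, 5, 10, 5), (15, 10, 5, 15, 40), (15, 10, 5, 31, 34), (15, 10, 5, 9, 5), (15, 15, 40, 10, 5), (15, 15, 40, 15, 40), (15, 15, 40, 31, 34), (15, 15, 40, 9, 5), (15, 31, 34, 10, 5), (15, 31, 34, 15, 40), (15, 31, 34, 31, 34), (15, 31, 34, 9, 5), (15, 9, 5, 10, 5), (15, 9, 5, 15, 40), (15, 9, 5, 31, 34), (15, 9, 5, 9, 5), (20, 7, 32, 7, 32), (32, 3, 10, 3, 10)}.
Selection E < E2: {(15, 10, 5, 15, 40), (15, 10, 5, 31, 34), (15, 15, 40, 31, 34), (15, 9, 5, 10, 5), (15, 9, 5, 15, 40), (15, 9, 5, 31, 34)}
Keep only column(s) G, E2 (3 duplicate(s) eliminated): {(15, 10), (15, 15), (15, 31)}

{(15, 10), (15, 15), (15, 31)}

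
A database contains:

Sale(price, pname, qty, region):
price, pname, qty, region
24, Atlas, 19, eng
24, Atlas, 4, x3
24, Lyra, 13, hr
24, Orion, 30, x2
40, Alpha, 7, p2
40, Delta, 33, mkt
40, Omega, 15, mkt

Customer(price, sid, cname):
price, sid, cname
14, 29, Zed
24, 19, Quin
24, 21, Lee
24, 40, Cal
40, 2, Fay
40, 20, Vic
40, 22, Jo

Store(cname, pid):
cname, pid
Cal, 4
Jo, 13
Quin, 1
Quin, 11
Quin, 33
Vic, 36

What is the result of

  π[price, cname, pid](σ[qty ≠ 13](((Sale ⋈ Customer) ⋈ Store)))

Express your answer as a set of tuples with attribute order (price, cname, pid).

{(24, Cal, 4), (24, Quin, 1), (24, Quin, 11), (24, Quin, 33), (40, Jo, 13), (40, Vic, 36)}

Joining Sale and Customer on price yields {(24, Atlas, 19, eng, 19, Quin), (24, Atlas, 19, eng, 21, Lee), (24, Atlas, 19, eng, 40, Cal), (24, Atlas, 4, x3, 19, Quin), (24, Atlas, 4, x3, 21, Lee), (24, Atlas, 4, x3, 40, Cal), (24, Lyra, 13, hr, 19, Quin), (24, Lyra, 13, hr, 21, Lee), (24, Lyra, 13, hr, 40, Cal), (24, Orion, 30, x2, 19, Quin), (24, Orion, 30, x2, 21, Lee), (24, Orion, 30, x2, 40, Cal), (40, Alpha, 7, p2, 2, Fay), (40, Alpha, 7, p2, 20, Vic), (40, Alpha, 7, p2, 22, Jo), (40, Delta, 33, mkt, 2, Fay), (40, Delta, 33, mkt, 20, Vic), (40, Delta, 33, mkt, 22, Jo), (40, Omega, 15, mkt, 2, Fay), (40, Omega, 15, mkt, 20, Vic), (40, Omega, 15, mkt, 22, Jo)}.
Joining (Sale ⋈ Customer) and Store on cname yields {(24, Atlas, 19, eng, 19, Quin, 1), (24, Atlas, 19, eng, 19, Quin, 11), (24, Atlas, 19, eng, 19, Quin, 33), (24, Atlas, 19, eng, 40, Cal, 4), (24, Atlas, 4, x3, 19, Quin, 1), (24, Atlas, 4, x3, 19, Quin, 11), (24, Atlas, 4, x3, 19, Quin, 33), (24, Atlas, 4, x3, 40, Cal, 4), (24, Lyra, 13, hr, 19, Quin, 1), (24, Lyra, 13, hr, 19, Quin, 11), (24, Lyra, 13, hr, 19, Quin, 33), (24, Lyra, 13, hr, 40, Cal, 4), (24, Orion, 30, x2, 19, Quin, 1), (24, Orion, 30, x2, 19, Quin, 11), (24, Orion, 30, x2, 19, Quin, 33), (24, Orion, 30, x2, 40, Cal, 4), (40, Alpha, 7, p2, 20, Vic, 36), (40, Alpha, 7, p2, 22, Jo, 13), (40, Delta, 33, mkt, 20, Vic, 36), (40, Delta, 33, mkt, 22, Jo, 13), (40, Omega, 15, mkt, 20, Vic, 36), (40, Omega, 15, mkt, 22, Jo, 13)}.
σ[qty ≠ 13]: keep tuples satisfying qty ≠ 13 → {(24, Atlas, 19, eng, 19, Quin, 1), (24, Atlas, 19, eng, 19, Quin, 11), (24, Atlas, 19, eng, 19, Quin, 33), (24, Atlas, 19, eng, 40, Cal, 4), (24, Atlas, 4, x3, 19, Quin, 1), (24, Atlas, 4, x3, 19, Quin, 11), (24, Atlas, 4, x3, 19, Quin, 33), (24, Atlas, 4, x3, 40, Cal, 4), (24, Orion, 30, x2, 19, Quin, 1), (24, Orion, 30, x2, 19, Quin, 11), (24, Orion, 30, x2, 19, Quin, 33), (24, Orion, 30, x2, 40, Cal, 4), (40, Alpha, 7, p2, 20, Vic, 36), (40, Alpha, 7, p2, 22, Jo, 13), (40, Delta, 33, mkt, 20, Vic, 36), (40, Delta, 33, mkt, 22, Jo, 13), (40, Omega, 15, mkt, 20, Vic, 36), (40, Omega, 15, mkt, 22, Jo, 13)}
Projecting to price, cname, pid (12 duplicate(s) eliminated): {(24, Cal, 4), (24, Quin, 1), (24, Quin, 11), (24, Quin, 33), (40, Jo, 13), (40, Vic, 36)}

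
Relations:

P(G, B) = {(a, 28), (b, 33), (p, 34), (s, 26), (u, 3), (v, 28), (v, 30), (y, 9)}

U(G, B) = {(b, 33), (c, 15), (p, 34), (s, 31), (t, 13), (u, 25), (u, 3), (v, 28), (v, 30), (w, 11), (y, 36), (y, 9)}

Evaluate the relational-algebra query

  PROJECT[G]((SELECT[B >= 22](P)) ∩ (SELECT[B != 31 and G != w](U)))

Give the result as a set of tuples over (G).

Apply σ_{B >= 22}; surviving tuples: {(a, 28), (b, 33), (p, 34), (s, 26), (v, 28), (v, 30)}
Apply σ_{B != 31 and G != w}; surviving tuples: {(b, 33), (c, 15), (p, 34), (t, 13), (u, 25), (u, 3), (v, 28), (v, 30), (y, 36), (y, 9)}
Set intersection of the two operands is {(b, 33), (p, 34), (v, 28), (v, 30)}.
Projecting to G (1 duplicate(s) eliminated): {b, p, v}

{b, p, v}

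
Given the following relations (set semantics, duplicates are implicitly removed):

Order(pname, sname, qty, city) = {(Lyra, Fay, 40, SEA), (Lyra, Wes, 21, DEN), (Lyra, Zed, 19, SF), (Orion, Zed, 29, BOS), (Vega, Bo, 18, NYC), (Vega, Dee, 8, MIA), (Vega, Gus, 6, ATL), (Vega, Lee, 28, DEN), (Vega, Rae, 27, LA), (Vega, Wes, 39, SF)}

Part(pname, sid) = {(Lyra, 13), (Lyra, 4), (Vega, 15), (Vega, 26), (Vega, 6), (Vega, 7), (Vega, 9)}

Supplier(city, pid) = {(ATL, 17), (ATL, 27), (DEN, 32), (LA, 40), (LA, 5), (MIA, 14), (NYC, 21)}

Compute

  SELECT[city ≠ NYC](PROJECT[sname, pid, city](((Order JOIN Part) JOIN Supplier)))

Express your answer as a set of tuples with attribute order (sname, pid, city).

Joining Order and Part on pname yields {(Lyra, Fay, 40, SEA, 13), (Lyra, Fay, 40, SEA, 4), (Lyra, Wes, 21, DEN, 13), (Lyra, Wes, 21, DEN, 4), (Lyra, Zed, 19, SF, 13), (Lyra, Zed, 19, SF, 4), (Vega, Bo, 18, NYC, 15), (Vega, Bo, 18, NYC, 26), (Vega, Bo, 18, NYC, 6), (Vega, Bo, 18, NYC, 7), (Vega, Bo, 18, NYC, 9), (Vega, Dee, 8, MIA, 15), (Vega, Dee, 8, MIA, 26), (Vega, Dee, 8, MIA, 6), (Vega, Dee, 8, MIA, 7), (Vega, Dee, 8, MIA, 9), (Vega, Gus, 6, ATL, 15), (Vega, Gus, 6, ATL, 26), (Vega, Gus, 6, ATL, 6), (Vega, Gus, 6, ATL, 7), (Vega, Gus, 6, ATL, 9), (Vega, Lee, 28, DEN, 15), (Vega, Lee, 28, DEN, 26), (Vega, Lee, 28, DEN, 6), (Vega, Lee, 28, DEN, 7), (Vega, Lee, 28, DEN, 9), (Vega, Rae, 27, LA, 15), (Vega, Rae, 27, LA, 26), (Vega, Rae, 27, LA, 6), (Vega, Rae, 27, LA, 7), (Vega, Rae, 27, LA, 9), (Vega, Wes, 39, SF, 15), (Vega, Wes, 39, SF, 26), (Vega, Wes, 39, SF, 6), (Vega, Wes, 39, SF, 7), (Vega, Wes, 39, SF, 9)}.
Joining (Order JOIN Part) and Supplier on city yields {(Lyra, Wes, 21, DEN, 13, 32), (Lyra, Wes, 21, DEN, 4, 32), (Vega, Bo, 18, NYC, 15, 21), (Vega, Bo, 18, NYC, 26, 21), (Vega, Bo, 18, NYC, 6, 21), (Vega, Bo, 18, NYC, 7, 21), (Vega, Bo, 18, NYC, 9, 21), (Vega, Dee, 8, MIA, 15, 14), (Vega, Dee, 8, MIA, 26, 14), (Vega, Dee, 8, MIA, 6, 14), (Vega, Dee, 8, MIA, 7, 14), (Vega, Dee, 8, MIA, 9, 14), (Vega, Gus, 6, ATL, 15, 17), (Vega, Gus, 6, ATL, 15, 27), (Vega, Gus, 6, ATL, 26, 17), (Vega, Gus, 6, ATL, 26, 27), (Vega, Gus, 6, ATL, 6, 17), (Vega, Gus, 6, ATL, 6, 27), (Vega, Gus, 6, ATL, 7, 17), (Vega, Gus, 6, ATL, 7, 27), (Vega, Gus, 6, ATL, 9, 17), (Vega, Gus, 6, ATL, 9, 27), (Vega, Lee, 28, DEN, 15, 32), (Vega, Lee, 28, DEN, 26, 32), (Vega, Lee, 28, DEN, 6, 32), (Vega, Lee, 28, DEN, 7, 32), (Vega, Lee, 28, DEN, 9, 32), (Vega, Rae, 27, LA, 15, 40), (Vega, Rae, 27, LA, 15, 5), (Vega, Rae, 27, LA, 26, 40), (Vega, Rae, 27, LA, 26, 5), (Vega, Rae, 27, LA, 6, 40), (Vega, Rae, 27, LA, 6, 5), (Vega, Rae, 27, LA, 7, 40), (Vega, Rae, 27, LA, 7, 5), (Vega, Rae, 27, LA, 9, 40), (Vega, Rae, 27, LA, 9, 5)}.
π_{sname, pid, city} gives {(Bo, 21, NYC), (Dee, 14, MIA), (Gus, 17, ATL), (Gus, 27, ATL), (Lee, 32, DEN), (Rae, 40, LA), (Rae, 5, LA), (Wes, 32, DEN)} (29 duplicate(s) eliminated).
Selection city ≠ NYC: {(Dee, 14, MIA), (Gus, 17, ATL), (Gus, 27, ATL), (Lee, 32, DEN), (Rae, 40, LA), (Rae, 5, LA), (Wes, 32, DEN)}

{(Dee, 14, MIA), (Gus, 17, ATL), (Gus, 27, ATL), (Lee, 32, DEN), (Rae, 40, LA), (Rae, 5, LA), (Wes, 32, DEN)}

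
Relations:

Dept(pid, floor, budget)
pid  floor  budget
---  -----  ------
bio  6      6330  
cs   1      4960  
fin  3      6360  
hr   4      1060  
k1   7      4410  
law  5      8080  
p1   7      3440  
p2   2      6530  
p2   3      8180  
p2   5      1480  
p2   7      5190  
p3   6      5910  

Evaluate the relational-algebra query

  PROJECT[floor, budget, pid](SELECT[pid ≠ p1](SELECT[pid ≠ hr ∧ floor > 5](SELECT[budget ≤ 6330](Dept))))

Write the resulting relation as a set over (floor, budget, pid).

{(6, 5910, p3), (6, 6330, bio), (7, 4410, k1), (7, 5190, p2)}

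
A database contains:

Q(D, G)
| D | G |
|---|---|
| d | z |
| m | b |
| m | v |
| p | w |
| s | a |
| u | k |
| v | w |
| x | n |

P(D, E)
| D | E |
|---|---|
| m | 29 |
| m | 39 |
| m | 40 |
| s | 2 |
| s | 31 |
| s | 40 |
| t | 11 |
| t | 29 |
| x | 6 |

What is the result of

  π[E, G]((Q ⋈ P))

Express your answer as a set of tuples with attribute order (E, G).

Q ⋈ P (natural join on D): {(m, b, 29), (m, b, 39), (m, b, 40), (m, v, 29), (m, v, 39), (m, v, 40), (s, a, 2), (s, a, 31), (s, a, 40), (x, n, 6)}
Keep only column(s) E, G: {(2, a), (29, b), (29, v), (31, a), (39, b), (39, v), (40, a), (40, b), (40, v), (6, n)}

{(2, a), (29, b), (29, v), (31, a), (39, b), (39, v), (40, a), (40, b), (40, v), (6, n)}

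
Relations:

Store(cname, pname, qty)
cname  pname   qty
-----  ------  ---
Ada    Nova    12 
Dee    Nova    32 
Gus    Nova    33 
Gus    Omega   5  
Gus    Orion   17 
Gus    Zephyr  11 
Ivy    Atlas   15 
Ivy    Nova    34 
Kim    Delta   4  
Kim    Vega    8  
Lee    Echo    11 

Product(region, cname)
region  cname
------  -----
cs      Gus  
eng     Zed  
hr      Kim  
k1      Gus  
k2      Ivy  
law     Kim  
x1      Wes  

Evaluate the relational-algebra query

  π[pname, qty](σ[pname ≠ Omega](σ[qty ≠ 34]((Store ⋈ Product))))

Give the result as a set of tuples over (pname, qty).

Joining Store and Product on cname yields {(Gus, Nova, 33, cs), (Gus, Nova, 33, k1), (Gus, Omega, 5, cs), (Gus, Omega, 5, k1), (Gus, Orion, 17, cs), (Gus, Orion, 17, k1), (Gus, Zephyr, 11, cs), (Gus, Zephyr, 11, k1), (Ivy, Atlas, 15, k2), (Ivy, Nova, 34, k2), (Kim, Delta, 4, hr), (Kim, Delta, 4, law), (Kim, Vega, 8, hr), (Kim, Vega, 8, law)}.
σ[qty ≠ 34]: keep tuples satisfying qty ≠ 34 → {(Gus, Nova, 33, cs), (Gus, Nova, 33, k1), (Gus, Omega, 5, cs), (Gus, Omega, 5, k1), (Gus, Orion, 17, cs), (Gus, Orion, 17, k1), (Gus, Zephyr, 11, cs), (Gus, Zephyr, 11, k1), (Ivy, Atlas, 15, k2), (Kim, Delta, 4, hr), (Kim, Delta, 4, law), (Kim, Vega, 8, hr), (Kim, Vega, 8, law)}
σ[pname ≠ Omega]: keep tuples satisfying pname ≠ Omega → {(Gus, Nova, 33, cs), (Gus, Nova, 33, k1), (Gus, Orion, 17, cs), (Gus, Orion, 17, k1), (Gus, Zephyr, 11, cs), (Gus, Zephyr, 11, k1), (Ivy, Atlas, 15, k2), (Kim, Delta, 4, hr), (Kim, Delta, 4, law), (Kim, Vega, 8, hr), (Kim, Vega, 8, law)}
Projecting to pname, qty (5 duplicate(s) eliminated): {(Atlas, 15), (Delta, 4), (Nova, 33), (Orion, 17), (Vega, 8), (Zephyr, 11)}

{(Atlas, 15), (Delta, 4), (Nova, 33), (Orion, 17), (Vega, 8), (Zephyr, 11)}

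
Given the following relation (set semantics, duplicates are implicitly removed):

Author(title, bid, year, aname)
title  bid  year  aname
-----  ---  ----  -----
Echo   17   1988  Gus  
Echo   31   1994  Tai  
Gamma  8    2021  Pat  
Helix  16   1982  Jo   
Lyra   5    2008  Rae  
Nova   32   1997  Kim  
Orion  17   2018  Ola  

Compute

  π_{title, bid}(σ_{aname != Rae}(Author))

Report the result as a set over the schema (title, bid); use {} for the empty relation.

Apply σ_{aname != Rae}; surviving tuples: {(Echo, 17, 1988, Gus), (Echo, 31, 1994, Tai), (Gamma, 8, 2021, Pat), (Helix, 16, 1982, Jo), (Nova, 32, 1997, Kim), (Orion, 17, 2018, Ola)}
Projecting to title, bid: {(Echo, 17), (Echo, 31), (Gamma, 8), (Helix, 16), (Nova, 32), (Orion, 17)}

{(Echo, 17), (Echo, 31), (Gamma, 8), (Helix, 16), (Nova, 32), (Orion, 17)}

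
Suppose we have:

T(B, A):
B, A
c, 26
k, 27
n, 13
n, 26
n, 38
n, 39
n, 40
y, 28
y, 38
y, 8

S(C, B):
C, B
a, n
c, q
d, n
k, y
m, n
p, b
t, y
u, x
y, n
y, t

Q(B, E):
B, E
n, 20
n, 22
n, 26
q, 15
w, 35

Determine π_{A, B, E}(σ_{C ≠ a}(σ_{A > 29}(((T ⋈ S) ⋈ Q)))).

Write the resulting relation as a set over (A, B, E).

{(38, n, 20), (38, n, 22), (38, n, 26), (39, n, 20), (39, n, 22), (39, n, 26), (40, n, 20), (40, n, 22), (40, n, 26)}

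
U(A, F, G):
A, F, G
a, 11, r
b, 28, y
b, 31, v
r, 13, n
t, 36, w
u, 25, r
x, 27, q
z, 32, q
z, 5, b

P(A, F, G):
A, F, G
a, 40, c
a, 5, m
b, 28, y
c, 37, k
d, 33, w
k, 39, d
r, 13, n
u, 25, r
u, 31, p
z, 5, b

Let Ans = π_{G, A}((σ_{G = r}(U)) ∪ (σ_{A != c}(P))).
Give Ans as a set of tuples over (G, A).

Filtering on G = r leaves {(a, 11, r), (u, 25, r)}.
Filtering on A != c leaves {(a, 40, c), (a, 5, m), (b, 28, y), (d, 33, w), (k, 39, d), (r, 13, n), (u, 25, r), (u, 31, p), (z, 5, b)}.
Union: {(a, 11, r), (u, 25, r)} with {(a, 40, c), (a, 5, m), (b, 28, y), (d, 33, w), (k, 39, d), (r, 13, n), (u, 25, r), (u, 31, p), (z, 5, b)} → {(a, 11, r), (a, 40, c), (a, 5, m), (b, 28, y), (d, 33, w), (k, 39, d), (r, 13, n), (u, 25, r), (u, 31, p), (z, 5, b)}
Projecting to G, A: {(b, z), (c, a), (d, k), (m, a), (n, r), (p, u), (r, a), (r, u), (w, d), (y, b)}

{(b, z), (c, a), (d, k), (m, a), (n, r), (p, u), (r, a), (r, u), (w, d), (y, b)}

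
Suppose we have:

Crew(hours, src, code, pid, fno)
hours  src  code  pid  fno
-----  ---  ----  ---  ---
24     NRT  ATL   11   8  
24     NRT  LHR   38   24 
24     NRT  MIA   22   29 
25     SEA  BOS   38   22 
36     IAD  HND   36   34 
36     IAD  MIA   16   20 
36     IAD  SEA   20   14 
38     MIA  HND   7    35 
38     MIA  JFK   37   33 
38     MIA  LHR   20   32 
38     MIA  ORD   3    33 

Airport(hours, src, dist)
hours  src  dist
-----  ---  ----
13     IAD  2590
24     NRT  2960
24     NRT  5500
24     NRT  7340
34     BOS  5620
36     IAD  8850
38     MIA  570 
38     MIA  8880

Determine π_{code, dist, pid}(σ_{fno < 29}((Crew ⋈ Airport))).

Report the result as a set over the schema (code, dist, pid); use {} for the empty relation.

Natural join on hours, src: {(24, NRT, ATL, 11, 8, 2960), (24, NRT, ATL, 11, 8, 5500), (24, NRT, ATL, 11, 8, 7340), (24, NRT, LHR, 38, 24, 2960), (24, NRT, LHR, 38, 24, 5500), (24, NRT, LHR, 38, 24, 7340), (24, NRT, MIA, 22, 29, 2960), (24, NRT, MIA, 22, 29, 5500), (24, NRT, MIA, 22, 29, 7340), (36, IAD, HND, 36, 34, 8850), (36, IAD, MIA, 16, 20, 8850), (36, IAD, SEA, 20, 14, 8850), (38, MIA, HND, 7, 35, 570), (38, MIA, HND, 7, 35, 8880), (38, MIA, JFK, 37, 33, 570), (38, MIA, JFK, 37, 33, 8880), (38, MIA, LHR, 20, 32, 570), (38, MIA, LHR, 20, 32, 8880), (38, MIA, ORD, 3, 33, 570), (38, MIA, ORD, 3, 33, 8880)}
Selection fno < 29: {(24, NRT, ATL, 11, 8, 2960), (24, NRT, ATL, 11, 8, 5500), (24, NRT, ATL, 11, 8, 7340), (24, NRT, LHR, 38, 24, 2960), (24, NRT, LHR, 38, 24, 5500), (24, NRT, LHR, 38, 24, 7340), (36, IAD, MIA, 16, 20, 8850), (36, IAD, SEA, 20, 14, 8850)}
π[code, dist, pid]: project onto (code, dist, pid) → {(ATL, 2960, 11), (ATL, 5500, 11), (ATL, 7340, 11), (LHR, 2960, 38), (LHR, 5500, 38), (LHR, 7340, 38), (MIA, 8850, 16), (SEA, 8850, 20)}

{(ATL, 2960, 11), (ATL, 5500, 11), (ATL, 7340, 11), (LHR, 2960, 38), (LHR, 5500, 38), (LHR, 7340, 38), (MIA, 8850, 16), (SEA, 8850, 20)}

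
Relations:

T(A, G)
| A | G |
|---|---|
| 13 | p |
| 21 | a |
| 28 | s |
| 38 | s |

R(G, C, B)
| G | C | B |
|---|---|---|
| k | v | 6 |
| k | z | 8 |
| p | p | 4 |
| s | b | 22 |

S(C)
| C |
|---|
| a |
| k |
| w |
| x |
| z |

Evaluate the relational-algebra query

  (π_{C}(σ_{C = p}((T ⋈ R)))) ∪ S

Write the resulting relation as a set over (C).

T ⋈ R (natural join on G): {(13, p, p, 4), (28, s, b, 22), (38, s, b, 22)}
Filtering on C = p leaves {(13, p, p, 4)}.
Projecting to C: {p}
Taking the union: {a, k, p, w, x, z}

{a, k, p, w, x, z}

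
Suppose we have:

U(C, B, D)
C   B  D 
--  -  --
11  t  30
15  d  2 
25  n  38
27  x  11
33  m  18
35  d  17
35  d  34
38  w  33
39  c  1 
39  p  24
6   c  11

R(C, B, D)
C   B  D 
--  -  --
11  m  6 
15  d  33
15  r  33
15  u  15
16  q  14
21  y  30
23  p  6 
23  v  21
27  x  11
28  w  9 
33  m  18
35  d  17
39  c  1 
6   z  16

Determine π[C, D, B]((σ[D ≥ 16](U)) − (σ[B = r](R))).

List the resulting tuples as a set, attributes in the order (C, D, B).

{(11, 30, t), (25, 38, n), (33, 18, m), (35, 17, d), (35, 34, d), (38, 33, w), (39, 24, p)}

σ[D ≥ 16]: keep tuples satisfying D ≥ 16 → {(11, t, 30), (25, n, 38), (33, m, 18), (35, d, 17), (35, d, 34), (38, w, 33), (39, p, 24)}
σ[B = r]: keep tuples satisfying B = r → {(15, r, 33)}
Difference: {(11, t, 30), (25, n, 38), (33, m, 18), (35, d, 17), (35, d, 34), (38, w, 33), (39, p, 24)} with {(15, r, 33)} → {(11, t, 30), (25, n, 38), (33, m, 18), (35, d, 17), (35, d, 34), (38, w, 33), (39, p, 24)}
Keep only column(s) C, D, B: {(11, 30, t), (25, 38, n), (33, 18, m), (35, 17, d), (35, 34, d), (38, 33, w), (39, 24, p)}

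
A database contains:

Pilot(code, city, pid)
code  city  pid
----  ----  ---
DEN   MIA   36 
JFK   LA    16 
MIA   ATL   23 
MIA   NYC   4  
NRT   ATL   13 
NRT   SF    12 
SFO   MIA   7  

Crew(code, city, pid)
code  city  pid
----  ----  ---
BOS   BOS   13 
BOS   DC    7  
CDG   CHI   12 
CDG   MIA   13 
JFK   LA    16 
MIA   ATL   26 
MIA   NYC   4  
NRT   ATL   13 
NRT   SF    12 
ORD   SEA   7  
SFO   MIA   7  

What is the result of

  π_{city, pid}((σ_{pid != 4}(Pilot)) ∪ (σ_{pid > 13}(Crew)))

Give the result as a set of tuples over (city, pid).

Apply σ_{pid != 4}; surviving tuples: {(DEN, MIA, 36), (JFK, LA, 16), (MIA, ATL, 23), (NRT, ATL, 13), (NRT, SF, 12), (SFO, MIA, 7)}
Apply σ_{pid > 13}; surviving tuples: {(JFK, LA, 16), (MIA, ATL, 26)}
Set union of the two operands is {(DEN, MIA, 36), (JFK, LA, 16), (MIA, ATL, 23), (MIA, ATL, 26), (NRT, ATL, 13), (NRT, SF, 12), (SFO, MIA, 7)}.
π[city, pid]: project onto (city, pid) → {(ATL, 13), (ATL, 23), (ATL, 26), (LA, 16), (MIA, 36), (MIA, 7), (SF, 12)}

{(ATL, 13), (ATL, 23), (ATL, 26), (LA, 16), (MIA, 36), (MIA, 7), (SF, 12)}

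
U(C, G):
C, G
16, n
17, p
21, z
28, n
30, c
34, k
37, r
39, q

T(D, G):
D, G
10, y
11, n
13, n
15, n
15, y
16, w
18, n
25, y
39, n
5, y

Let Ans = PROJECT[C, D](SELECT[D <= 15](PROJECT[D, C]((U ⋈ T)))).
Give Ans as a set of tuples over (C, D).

Joining U and T on G yields {(16, n, 11), (16, n, 13), (16, n, 15), (16, n, 18), (16, n, 39), (28, n, 11), (28, n, 13), (28, n, 15), (28, n, 18), (28, n, 39)}.
Projecting to D, C: {(11, 16), (11, 28), (13, 16), (13, 28), (15, 16), (15, 28), (18, 16), (18, 28), (39, 16), (39, 28)}
Apply σ_{D <= 15}; surviving tuples: {(11, 16), (11, 28), (13, 16), (13, 28), (15, 16), (15, 28)}
Projecting to C, D: {(16, 11), (16, 13), (16, 15), (28, 11), (28, 13), (28, 15)}

{(16, 11), (16, 13), (16, 15), (28, 11), (28, 13), (28, 15)}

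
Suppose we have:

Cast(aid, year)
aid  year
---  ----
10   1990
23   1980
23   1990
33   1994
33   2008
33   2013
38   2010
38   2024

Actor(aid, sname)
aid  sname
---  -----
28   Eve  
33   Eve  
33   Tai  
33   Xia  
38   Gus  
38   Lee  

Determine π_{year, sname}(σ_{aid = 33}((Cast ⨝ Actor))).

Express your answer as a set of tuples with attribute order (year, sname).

Joining Cast and Actor on aid yields {(33, 1994, Eve), (33, 1994, Tai), (33, 1994, Xia), (33, 2008, Eve), (33, 2008, Tai), (33, 2008, Xia), (33, 2013, Eve), (33, 2013, Tai), (33, 2013, Xia), (38, 2010, Gus), (38, 2010, Lee), (38, 2024, Gus), (38, 2024, Lee)}.
Apply σ_{aid = 33}; surviving tuples: {(33, 1994, Eve), (33, 1994, Tai), (33, 1994, Xia), (33, 2008, Eve), (33, 2008, Tai), (33, 2008, Xia), (33, 2013, Eve), (33, 2013, Tai), (33, 2013, Xia)}
π[year, sname]: project onto (year, sname) → {(1994, Eve), (1994, Tai), (1994, Xia), (2008, Eve), (2008, Tai), (2008, Xia), (2013, Eve), (2013, Tai), (2013, Xia)}

{(1994, Eve), (1994, Tai), (1994, Xia), (2008, Eve), (2008, Tai), (2008, Xia), (2013, Eve), (2013, Tai), (2013, Xia)}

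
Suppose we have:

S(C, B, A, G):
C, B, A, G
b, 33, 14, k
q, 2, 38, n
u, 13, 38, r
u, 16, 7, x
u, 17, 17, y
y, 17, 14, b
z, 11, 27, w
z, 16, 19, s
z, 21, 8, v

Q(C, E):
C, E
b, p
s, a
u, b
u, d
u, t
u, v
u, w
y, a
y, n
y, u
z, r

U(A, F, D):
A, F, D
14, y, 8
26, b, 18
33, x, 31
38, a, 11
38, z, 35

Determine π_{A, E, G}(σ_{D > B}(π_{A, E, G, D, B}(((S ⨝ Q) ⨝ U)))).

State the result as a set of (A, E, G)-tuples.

Natural join on C: {(b, 33, 14, k, p), (u, 13, 38, r, b), (u, 13, 38, r, d), (u, 13, 38, r, t), (u, 13, 38, r, v), (u, 13, 38, r, w), (u, 16, 7, x, b), (u, 16, 7, x, d), (u, 16, 7, x, t), (u, 16, 7, x, v), (u, 16, 7, x, w), (u, 17, 17, y, b), (u, 17, 17, y, d), (u, 17, 17, y, t), (u, 17, 17, y, v), (u, 17, 17, y, w), (y, 17, 14, b, a), (y, 17, 14, b, n), (y, 17, 14, b, u), (z, 11, 27, w, r), (z, 16, 19, s, r), (z, 21, 8, v, r)}
Natural join on A: {(b, 33, 14, k, p, y, 8), (u, 13, 38, r, b, a, 11), (u, 13, 38, r, b, z, 35), (u, 13, 38, r, d, a, 11), (u, 13, 38, r, d, z, 35), (u, 13, 38, r, t, a, 11), (u, 13, 38, r, t, z, 35), (u, 13, 38, r, v, a, 11), (u, 13, 38, r, v, z, 35), (u, 13, 38, r, w, a, 11), (u, 13, 38, r, w, z, 35), (y, 17, 14, b, a, y, 8), (y, 17, 14, b, n, y, 8), (y, 17, 14, b, u, y, 8)}
Projecting to A, E, G, D, B: {(14, a, b, 8, 17), (14, n, b, 8, 17), (14, p, k, 8, 33), (14, u, b, 8, 17), (38, b, r, 11, 13), (38, b, r, 35, 13), (38, d, r, 11, 13), (38, d, r, 35, 13), (38, t, r, 11, 13), (38, t, r, 35, 13), (38, v, r, 11, 13), (38, v, r, 35, 13), (38, w, r, 11, 13), (38, w, r, 35, 13)}
Filtering on D > B leaves {(38, b, r, 35, 13), (38, d, r, 35, 13), (38, t, r, 35, 13), (38, v, r, 35, 13), (38, w, r, 35, 13)}.
Projecting to A, E, G: {(38, b, r), (38, d, r), (38, t, r), (38, v, r), (38, w, r)}

{(38, b, r), (38, d, r), (38, t, r), (38, v, r), (38, w, r)}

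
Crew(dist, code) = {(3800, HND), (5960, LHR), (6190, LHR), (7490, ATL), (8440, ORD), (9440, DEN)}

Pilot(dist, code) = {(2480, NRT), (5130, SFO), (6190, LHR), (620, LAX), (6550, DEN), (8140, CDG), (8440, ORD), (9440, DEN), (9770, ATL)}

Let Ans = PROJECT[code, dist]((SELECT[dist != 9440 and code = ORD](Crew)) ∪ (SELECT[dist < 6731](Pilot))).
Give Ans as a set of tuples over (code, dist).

σ[dist != 9440 and code = ORD]: keep tuples satisfying dist != 9440 and code = ORD → {(8440, ORD)}
σ[dist < 6731]: keep tuples satisfying dist < 6731 → {(2480, NRT), (5130, SFO), (6190, LHR), (620, LAX), (6550, DEN)}
Set union of the two operands is {(2480, NRT), (5130, SFO), (6190, LHR), (620, LAX), (6550, DEN), (8440, ORD)}.
π_{code, dist} gives {(DEN, 6550), (LAX, 620), (LHR, 6190), (NRT, 2480), (ORD, 8440), (SFO, 5130)}.

{(DEN, 6550), (LAX, 620), (LHR, 6190), (NRT, 2480), (ORD, 8440), (SFO, 5130)}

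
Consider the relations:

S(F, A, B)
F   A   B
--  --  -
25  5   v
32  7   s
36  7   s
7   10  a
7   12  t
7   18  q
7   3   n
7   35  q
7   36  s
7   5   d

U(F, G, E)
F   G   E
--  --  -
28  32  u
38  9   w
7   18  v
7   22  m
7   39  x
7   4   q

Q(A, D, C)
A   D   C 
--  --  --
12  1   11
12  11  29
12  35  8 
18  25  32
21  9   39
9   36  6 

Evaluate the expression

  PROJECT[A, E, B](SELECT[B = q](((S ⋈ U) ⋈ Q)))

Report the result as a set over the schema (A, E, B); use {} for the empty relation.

{(18, m, q), (18, q, q), (18, v, q), (18, x, q)}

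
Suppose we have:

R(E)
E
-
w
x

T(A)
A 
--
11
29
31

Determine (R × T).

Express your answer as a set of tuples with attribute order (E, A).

{(w, 11), (w, 29), (w, 31), (x, 11), (x, 29), (x, 31)}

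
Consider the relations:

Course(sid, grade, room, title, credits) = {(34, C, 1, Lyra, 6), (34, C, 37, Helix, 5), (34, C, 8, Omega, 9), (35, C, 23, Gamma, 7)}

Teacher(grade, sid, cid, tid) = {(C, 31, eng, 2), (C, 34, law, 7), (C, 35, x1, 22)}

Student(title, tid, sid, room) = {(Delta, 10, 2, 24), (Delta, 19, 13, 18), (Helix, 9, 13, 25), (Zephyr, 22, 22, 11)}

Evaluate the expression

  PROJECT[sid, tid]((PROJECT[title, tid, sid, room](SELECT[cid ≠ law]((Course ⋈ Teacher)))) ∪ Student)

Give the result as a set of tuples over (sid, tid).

{(13, 19), (13, 9), (2, 10), (22, 22), (35, 22)}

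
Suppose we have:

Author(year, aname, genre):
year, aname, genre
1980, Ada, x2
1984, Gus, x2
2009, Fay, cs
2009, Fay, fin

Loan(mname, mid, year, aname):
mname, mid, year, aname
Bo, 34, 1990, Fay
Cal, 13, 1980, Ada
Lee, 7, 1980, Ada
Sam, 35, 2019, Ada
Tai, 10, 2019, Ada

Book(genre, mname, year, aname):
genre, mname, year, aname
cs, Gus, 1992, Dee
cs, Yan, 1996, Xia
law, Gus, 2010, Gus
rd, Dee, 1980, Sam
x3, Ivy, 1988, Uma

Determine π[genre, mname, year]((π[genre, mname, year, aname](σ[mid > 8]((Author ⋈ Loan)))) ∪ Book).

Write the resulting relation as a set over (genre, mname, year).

{(cs, Gus, 1992), (cs, Yan, 1996), (law, Gus, 2010), (rd, Dee, 1980), (x2, Cal, 1980), (x3, Ivy, 1988)}

Natural join on year, aname: {(1980, Ada, x2, Cal, 13), (1980, Ada, x2, Lee, 7)}
Filtering on mid > 8 leaves {(1980, Ada, x2, Cal, 13)}.
π_{genre, mname, year, aname} gives {(x2, Cal, 1980, Ada)}.
Union: {(x2, Cal, 1980, Ada)} with {(cs, Gus, 1992, Dee), (cs, Yan, 1996, Xia), (law, Gus, 2010, Gus), (rd, Dee, 1980, Sam), (x3, Ivy, 1988, Uma)} → {(cs, Gus, 1992, Dee), (cs, Yan, 1996, Xia), (law, Gus, 2010, Gus), (rd, Dee, 1980, Sam), (x2, Cal, 1980, Ada), (x3, Ivy, 1988, Uma)}
π_{genre, mname, year} gives {(cs, Gus, 1992), (cs, Yan, 1996), (law, Gus, 2010), (rd, Dee, 1980), (x2, Cal, 1980), (x3, Ivy, 1988)}.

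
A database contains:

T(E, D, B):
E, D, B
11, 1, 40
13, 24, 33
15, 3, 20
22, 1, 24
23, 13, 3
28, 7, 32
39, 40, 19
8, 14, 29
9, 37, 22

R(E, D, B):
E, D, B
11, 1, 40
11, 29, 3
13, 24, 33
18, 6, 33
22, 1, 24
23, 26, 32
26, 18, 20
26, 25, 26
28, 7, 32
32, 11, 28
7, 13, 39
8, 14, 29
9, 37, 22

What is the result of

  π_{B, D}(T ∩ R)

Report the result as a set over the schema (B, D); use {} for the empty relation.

Set intersection of the two operands is {(11, 1, 40), (13, 24, 33), (22, 1, 24), (28, 7, 32), (8, 14, 29), (9, 37, 22)}.
π_{B, D} gives {(22, 37), (24, 1), (29, 14), (32, 7), (33, 24), (40, 1)}.

{(22, 37), (24, 1), (29, 14), (32, 7), (33, 24), (40, 1)}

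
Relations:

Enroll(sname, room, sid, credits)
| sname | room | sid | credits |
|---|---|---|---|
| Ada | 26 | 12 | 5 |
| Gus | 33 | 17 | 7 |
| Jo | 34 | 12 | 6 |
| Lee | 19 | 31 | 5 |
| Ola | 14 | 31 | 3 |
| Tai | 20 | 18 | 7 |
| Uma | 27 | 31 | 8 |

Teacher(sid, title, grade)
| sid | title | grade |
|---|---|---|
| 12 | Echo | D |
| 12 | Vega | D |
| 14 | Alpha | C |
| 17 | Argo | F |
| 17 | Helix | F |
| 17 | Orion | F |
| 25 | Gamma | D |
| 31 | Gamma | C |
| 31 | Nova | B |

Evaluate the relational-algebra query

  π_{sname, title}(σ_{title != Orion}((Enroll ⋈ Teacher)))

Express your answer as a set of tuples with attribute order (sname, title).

{(Ada, Echo), (Ada, Vega), (Gus, Argo), (Gus, Helix), (Jo, Echo), (Jo, Vega), (Lee, Gamma), (Lee, Nova), (Ola, Gamma), (Ola, Nova), (Uma, Gamma), (Uma, Nova)}

Enroll ⋈ Teacher (natural join on sid): {(Ada, 26, 12, 5, Echo, D), (Ada, 26, 12, 5, Vega, D), (Gus, 33, 17, 7, Argo, F), (Gus, 33, 17, 7, Helix, F), (Gus, 33, 17, 7, Orion, F), (Jo, 34, 12, 6, Echo, D), (Jo, 34, 12, 6, Vega, D), (Lee, 19, 31, 5, Gamma, C), (Lee, 19, 31, 5, Nova, B), (Ola, 14, 31, 3, Gamma, C), (Ola, 14, 31, 3, Nova, B), (Uma, 27, 31, 8, Gamma, C), (Uma, 27, 31, 8, Nova, B)}
σ[title != Orion]: keep tuples satisfying title != Orion → {(Ada, 26, 12, 5, Echo, D), (Ada, 26, 12, 5, Vega, D), (Gus, 33, 17, 7, Argo, F), (Gus, 33, 17, 7, Helix, F), (Jo, 34, 12, 6, Echo, D), (Jo, 34, 12, 6, Vega, D), (Lee, 19, 31, 5, Gamma, C), (Lee, 19, 31, 5, Nova, B), (Ola, 14, 31, 3, Gamma, C), (Ola, 14, 31, 3, Nova, B), (Uma, 27, 31, 8, Gamma, C), (Uma, 27, 31, 8, Nova, B)}
π_{sname, title} gives {(Ada, Echo), (Ada, Vega), (Gus, Argo), (Gus, Helix), (Jo, Echo), (Jo, Vega), (Lee, Gamma), (Lee, Nova), (Ola, Gamma), (Ola, Nova), (Uma, Gamma), (Uma, Nova)}.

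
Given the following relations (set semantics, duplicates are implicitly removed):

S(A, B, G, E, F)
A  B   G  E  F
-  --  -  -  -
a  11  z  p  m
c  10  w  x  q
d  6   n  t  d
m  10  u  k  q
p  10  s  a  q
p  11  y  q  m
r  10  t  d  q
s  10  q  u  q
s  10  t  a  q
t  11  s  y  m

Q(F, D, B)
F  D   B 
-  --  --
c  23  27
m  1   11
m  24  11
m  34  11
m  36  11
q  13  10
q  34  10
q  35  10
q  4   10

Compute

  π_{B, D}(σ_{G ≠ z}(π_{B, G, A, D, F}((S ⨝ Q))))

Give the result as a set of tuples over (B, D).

{(10, 13), (10, 34), (10, 35), (10, 4), (11, 1), (11, 24), (11, 34), (11, 36)}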